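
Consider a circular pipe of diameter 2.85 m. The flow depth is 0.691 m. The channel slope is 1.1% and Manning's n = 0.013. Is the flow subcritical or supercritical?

supercritical

For a circular section of diameter D = 2.85 m at depth y = 0.691 m, the central angle is θ = 2 arccos(1 − 2y/D) = 2.059 rad. Then A = (D²/8)(θ − sin θ) = 1.194 m² and P = Dθ/2 = 2.935 m.
Hydraulic radius R = A/P = 1.194/2.935 = 0.407 m.
V = (1/n) R^(2/3) √S = (1/0.013) × 0.407^(2/3) × √0.011 = 4.431 m/s. Hydraulic depth D_h = A/T = 1.194/2.443 = 0.4889 m.
Froude number Fr = V/√(g·D_h) = 4.431/√(9.81×0.4889) = 2.02, which is greater than 1, so the flow is supercritical.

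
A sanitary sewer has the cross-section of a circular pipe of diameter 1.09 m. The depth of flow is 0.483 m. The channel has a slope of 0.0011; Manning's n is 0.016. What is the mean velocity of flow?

V = 0.826 m/s

For a circular section of diameter D = 1.09 m at depth y = 0.483 m, the central angle is θ = 2 arccos(1 − 2y/D) = 2.914 rad. Then A = (D²/8)(θ − sin θ) = 0.3991 m² and P = Dθ/2 = 1.588 m.
Hydraulic radius R = A/P = 0.3991/1.588 = 0.2514 m.
From Manning's equation, V = (1/n) R^(2/3) S^(1/2) = (1/0.016) × 0.2514^(2/3) × 0.0011^(1/2) = 0.826 m/s.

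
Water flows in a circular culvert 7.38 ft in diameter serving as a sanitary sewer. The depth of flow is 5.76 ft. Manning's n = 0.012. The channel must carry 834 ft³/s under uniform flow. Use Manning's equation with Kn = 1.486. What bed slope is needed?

S = 0.0121

For a circular section of diameter D = 7.38 ft at depth y = 5.76 ft, the central angle is θ = 2 arccos(1 − 2y/D) = 4.333 rad. Then A = (D²/8)(θ − sin θ) = 35.82 ft² and P = Dθ/2 = 15.99 ft.
Hydraulic radius R = A/P = 35.82/15.99 = 2.241 ft.
From Manning's equation, S = [nQ / (1.486 A R^(2/3))]² = [0.012 × 834 / (1.486 × 35.82 × 2.241^(2/3))]² = 0.0121.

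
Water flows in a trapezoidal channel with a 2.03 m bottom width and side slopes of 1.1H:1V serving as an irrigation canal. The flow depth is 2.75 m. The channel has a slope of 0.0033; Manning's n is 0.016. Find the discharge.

Q = 61.3 m³/s

With bottom width b = 2.03 m and side slope z = 1.1: A = (b + zy)y = (2.03 + 1.1×2.75)×2.75 = 13.9 m²; P = b + 2y√(1+z²) = 2.03 + 2×2.75×1.487 = 10.21 m.
Hydraulic radius R = A/P = 13.9/10.21 = 1.362 m.
Manning's equation: Q = (1/n) A R^(2/3) S^(1/2) = (1/0.016) × 13.9 × 1.362^(2/3) × 0.0033^(1/2) = 61.3 m³/s.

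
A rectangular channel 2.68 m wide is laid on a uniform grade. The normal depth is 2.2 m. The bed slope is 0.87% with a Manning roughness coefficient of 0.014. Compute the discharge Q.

Q = 34.8 m³/s

Flow area A = b·y = 2.68 × 2.2 = 5.896 m². Wetted perimeter P = b + 2y = 2.68 + 2×2.2 = 7.08 m.
Hydraulic radius R = A/P = 5.896/7.08 = 0.8328 m.
Manning's equation: Q = (1/n) A R^(2/3) S^(1/2) = (1/0.014) × 5.896 × 0.8328^(2/3) × 0.0087^(1/2) = 34.8 m³/s.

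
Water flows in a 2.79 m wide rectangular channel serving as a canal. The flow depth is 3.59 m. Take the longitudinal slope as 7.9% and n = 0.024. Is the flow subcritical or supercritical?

supercritical

Flow area A = b·y = 2.79 × 3.59 = 10.02 m². Wetted perimeter P = b + 2y = 2.79 + 2×3.59 = 9.97 m.
Hydraulic radius R = A/P = 10.02/9.97 = 1.005 m.
V = (1/n) R^(2/3) √S = (1/0.024) × 1.005^(2/3) × √0.079 = 11.75 m/s. Hydraulic depth D_h = A/T = 10.02/2.79 = 3.59 m.
Froude number Fr = V/√(g·D_h) = 11.75/√(9.81×3.59) = 1.98, which is greater than 1, so the flow is supercritical.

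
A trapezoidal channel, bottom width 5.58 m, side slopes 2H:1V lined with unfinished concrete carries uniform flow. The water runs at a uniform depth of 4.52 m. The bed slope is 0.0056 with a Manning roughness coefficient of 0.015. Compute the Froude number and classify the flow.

With bottom width b = 5.58 m and side slope z = 2: A = (b + zy)y = (5.58 + 2×4.52)×4.52 = 66.08 m²; P = b + 2y√(1+z²) = 5.58 + 2×4.52×2.236 = 25.79 m.
Hydraulic radius R = A/P = 66.08/25.79 = 2.562 m.
V = (1/n) R^(2/3) √S = (1/0.015) × 2.562^(2/3) × √0.0056 = 9.341 m/s. Hydraulic depth D_h = A/T = 66.08/23.66 = 2.793 m.
Froude number Fr = V/√(g·D_h) = 9.341/√(9.81×2.793) = 1.78, which is greater than 1, so the flow is supercritical.

supercritical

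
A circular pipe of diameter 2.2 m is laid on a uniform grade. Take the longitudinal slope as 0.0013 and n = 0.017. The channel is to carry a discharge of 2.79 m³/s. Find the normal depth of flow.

Manning's equation rearranged: A R^(2/3) = nQ / (1·√S) = 0.017 × 2.79 / (√0.0013) = 1.315.
At y = 0.956 m: A R^(2/3) = 0.9989 — low.
At y = 1.12 m: A R^(2/3) = 1.315 — matches.

y_n = 1.12 m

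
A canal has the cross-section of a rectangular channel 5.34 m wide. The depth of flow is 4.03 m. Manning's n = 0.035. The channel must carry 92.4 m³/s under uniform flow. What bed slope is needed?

S = 0.012

Flow area A = b·y = 5.34 × 4.03 = 21.52 m². Wetted perimeter P = b + 2y = 5.34 + 2×4.03 = 13.4 m.
Hydraulic radius R = A/P = 21.52/13.4 = 1.606 m.
From Manning's equation, S = [nQ / (1 A R^(2/3))]² = [0.035 × 92.4 / (1 × 21.52 × 1.606^(2/3))]² = 0.012.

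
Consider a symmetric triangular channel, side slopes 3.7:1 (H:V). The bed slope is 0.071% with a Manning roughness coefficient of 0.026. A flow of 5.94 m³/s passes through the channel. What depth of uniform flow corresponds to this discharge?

y_n = 1.42 m

Manning's equation rearranged: A R^(2/3) = nQ / (1·√S) = 0.026 × 5.94 / (√0.00071) = 5.796.
Try y = 1.64 m: A R^(2/3) = 8.516 — over.
Try y = 1.23 m: A R^(2/3) = 3.954 — short.
Try y = 1.42 m: A R^(2/3) = 5.8 — ≈ 5.796.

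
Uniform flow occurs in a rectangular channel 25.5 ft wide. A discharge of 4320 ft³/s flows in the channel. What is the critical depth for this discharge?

For a rectangular channel, critical depth y_c = (q²/g)^(1/3) where q = Q/b = 4320/25.5 = 169.4 ft²/s.
So y_c = (169.4²/32.2)^(1/3) = 9.62 ft.

y_c = 9.62 ft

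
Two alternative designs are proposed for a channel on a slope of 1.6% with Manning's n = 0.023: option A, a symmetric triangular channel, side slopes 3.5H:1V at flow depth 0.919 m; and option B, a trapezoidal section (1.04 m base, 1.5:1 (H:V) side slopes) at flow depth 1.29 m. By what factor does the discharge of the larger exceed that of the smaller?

1.72

Channel A: For a triangular section with side slope z = 3.5: A = zy² = 3.5×0.919² = 2.956 m²; P = 2y√(1+z²) = 2×0.919×3.64 = 6.69 m. Hydraulic radius R = A/P = 2.956/6.69 = 0.4418 m. Q_A = (1/0.023)·2.956·0.4418^(2/3)·√0.016 = 9.43 m³/s.
Channel B: With bottom width b = 1.04 m and side slope z = 1.5: A = (b + zy)y = (1.04 + 1.5×1.29)×1.29 = 3.838 m²; P = b + 2y√(1+z²) = 1.04 + 2×1.29×1.803 = 5.691 m. Hydraulic radius R = A/P = 3.838/5.691 = 0.6743 m. Q_B = (1/0.023)·3.838·0.6743^(2/3)·√0.016 = 16.23 m³/s.
The larger discharge is 16.23 m³/s and the smaller is 9.43 m³/s; the ratio is 1.72.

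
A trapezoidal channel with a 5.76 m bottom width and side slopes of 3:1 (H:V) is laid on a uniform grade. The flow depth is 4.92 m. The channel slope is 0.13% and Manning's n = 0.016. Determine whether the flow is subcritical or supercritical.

subcritical

With bottom width b = 5.76 m and side slope z = 3: A = (b + zy)y = (5.76 + 3×4.92)×4.92 = 101 m²; P = b + 2y√(1+z²) = 5.76 + 2×4.92×3.162 = 36.88 m.
Hydraulic radius R = A/P = 101/36.88 = 2.738 m.
V = (1/n) R^(2/3) √S = (1/0.016) × 2.738^(2/3) × √0.0013 = 4.41 m/s. Hydraulic depth D_h = A/T = 101/35.28 = 2.862 m.
Froude number Fr = V/√(g·D_h) = 4.41/√(9.81×2.862) = 0.832, which is less than 1, so the flow is subcritical.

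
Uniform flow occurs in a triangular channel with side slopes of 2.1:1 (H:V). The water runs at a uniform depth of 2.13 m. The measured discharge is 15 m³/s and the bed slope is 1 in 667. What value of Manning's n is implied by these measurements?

For a triangular section with side slope z = 2.1: A = zy² = 2.1×2.13² = 9.527 m²; P = 2y√(1+z²) = 2×2.13×2.326 = 9.909 m.
Hydraulic radius R = A/P = 9.527/9.909 = 0.9615 m.
Rearranging Manning's equation: n = (1/Q) A R^(2/3) S^(1/2) = (1/15) × 9.527 × 0.9615^(2/3) × √0.001499 = 0.024.

n = 0.024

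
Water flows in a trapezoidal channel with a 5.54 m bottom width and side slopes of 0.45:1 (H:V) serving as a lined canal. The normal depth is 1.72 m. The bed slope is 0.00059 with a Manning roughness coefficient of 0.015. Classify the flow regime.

subcritical

With bottom width b = 5.54 m and side slope z = 0.45: A = (b + zy)y = (5.54 + 0.45×1.72)×1.72 = 10.86 m²; P = b + 2y√(1+z²) = 5.54 + 2×1.72×1.097 = 9.312 m.
Hydraulic radius R = A/P = 10.86/9.312 = 1.166 m.
V = (1/n) R^(2/3) √S = (1/0.015) × 1.166^(2/3) × √0.00059 = 1.794 m/s. Hydraulic depth D_h = A/T = 10.86/7.088 = 1.532 m.
Froude number Fr = V/√(g·D_h) = 1.794/√(9.81×1.532) = 0.463, which is less than 1, so the flow is subcritical.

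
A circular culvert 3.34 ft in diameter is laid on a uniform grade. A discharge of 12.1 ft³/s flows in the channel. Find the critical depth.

At critical depth, Q² T / (g A³) = 1, i.e. A³/T = Q²/g = 12.1²/32.2 = 4.547.
Trying y = 0.946 ft: A³/T = 2.823 — short.
Trying y = 1.17 ft: A³/T = 6.427 — over.
Trying y = 1.07 ft: A³/T = 4.551 — close enough.

y_c = 1.07 ft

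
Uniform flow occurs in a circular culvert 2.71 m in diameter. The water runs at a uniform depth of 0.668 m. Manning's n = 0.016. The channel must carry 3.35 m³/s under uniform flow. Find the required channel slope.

S = 0.00818

For a circular section of diameter D = 2.71 m at depth y = 0.668 m, the central angle is θ = 2 arccos(1 − 2y/D) = 2.078 rad. Then A = (D²/8)(θ − sin θ) = 1.105 m² and P = Dθ/2 = 2.816 m.
Hydraulic radius R = A/P = 1.105/2.816 = 0.3926 m.
From Manning's equation, S = [nQ / (1 A R^(2/3))]² = [0.016 × 3.35 / (1 × 1.105 × 0.3926^(2/3))]² = 0.00818.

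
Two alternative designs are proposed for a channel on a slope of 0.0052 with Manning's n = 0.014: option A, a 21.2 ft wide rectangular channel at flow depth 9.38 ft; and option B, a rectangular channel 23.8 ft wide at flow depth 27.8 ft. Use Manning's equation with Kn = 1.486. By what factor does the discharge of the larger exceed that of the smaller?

Channel A: Flow area A = b·y = 21.2 × 9.38 = 198.9 ft². Wetted perimeter P = b + 2y = 21.2 + 2×9.38 = 39.96 ft. Hydraulic radius R = A/P = 198.9/39.96 = 4.976 ft. Q_A = (1.486/0.014)·198.9·4.976^(2/3)·√0.0052 = 4436 ft³/s.
Channel B: Flow area A = b·y = 23.8 × 27.8 = 661.6 ft². Wetted perimeter P = b + 2y = 23.8 + 2×27.8 = 79.4 ft. Hydraulic radius R = A/P = 661.6/79.4 = 8.333 ft. Q_B = (1.486/0.014)·661.6·8.333^(2/3)·√0.0052 = 20820 ft³/s.
The larger discharge is 20820 ft³/s and the smaller is 4436 ft³/s; the ratio is 4.69.

4.69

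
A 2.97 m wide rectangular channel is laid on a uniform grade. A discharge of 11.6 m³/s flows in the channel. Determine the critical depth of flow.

y_c = 1.16 m

For a rectangular channel, critical depth y_c = (q²/g)^(1/3) where q = Q/b = 11.6/2.97 = 3.906 m²/s.
So y_c = (3.906²/9.81)^(1/3) = 1.16 m.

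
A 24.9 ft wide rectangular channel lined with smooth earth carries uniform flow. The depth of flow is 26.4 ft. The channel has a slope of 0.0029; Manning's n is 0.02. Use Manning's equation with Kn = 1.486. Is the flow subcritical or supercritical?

subcritical

Flow area A = b·y = 24.9 × 26.4 = 657.4 ft². Wetted perimeter P = b + 2y = 24.9 + 2×26.4 = 77.7 ft.
Hydraulic radius R = A/P = 657.4/77.7 = 8.46 ft.
V = (1.486/n) R^(2/3) √S = (1.486/0.02) × 8.46^(2/3) × √0.0029 = 16.61 ft/s. Hydraulic depth D_h = A/T = 657.4/24.9 = 26.4 ft.
Froude number Fr = V/√(g·D_h) = 16.61/√(32.2×26.4) = 0.57, which is less than 1, so the flow is subcritical.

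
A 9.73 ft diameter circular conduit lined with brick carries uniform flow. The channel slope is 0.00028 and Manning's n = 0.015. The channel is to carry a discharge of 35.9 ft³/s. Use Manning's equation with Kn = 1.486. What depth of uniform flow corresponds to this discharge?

y_n = 2.64 ft

Manning's equation rearranged: A R^(2/3) = nQ / (1.486·√S) = 0.015 × 35.9 / (1.486 × √0.00028) = 21.66.
Trying y = 3.3 ft: A R^(2/3) = 33.32 — too large.
Trying y = 2.19 ft: A R^(2/3) = 14.94 — too small.
Trying y = 2.64 ft: A R^(2/3) = 21.65 — matches.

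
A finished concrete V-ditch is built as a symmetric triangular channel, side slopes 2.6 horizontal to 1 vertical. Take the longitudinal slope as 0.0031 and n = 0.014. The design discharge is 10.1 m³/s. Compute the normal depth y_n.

y_n = 1.2 m

Manning's equation rearranged: A R^(2/3) = nQ / (1·√S) = 0.014 × 10.1 / (√0.0031) = 2.54.
Trying y = 1.33 m: A R^(2/3) = 3.346 — too large.
Trying y = 1 m: A R^(2/3) = 1.564 — too small.
Trying y = 1.2 m: A R^(2/3) = 2.544 — matches.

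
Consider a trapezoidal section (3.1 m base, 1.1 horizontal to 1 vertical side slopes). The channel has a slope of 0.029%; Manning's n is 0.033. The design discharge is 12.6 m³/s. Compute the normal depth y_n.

Manning's equation rearranged: A R^(2/3) = nQ / (1·√S) = 0.033 × 12.6 / (√0.00029) = 24.42.
Trying y = 3.65 m: A R^(2/3) = 39.3 — high.
Trying y = 2.9 m: A R^(2/3) = 24.49 — ≈ 24.42.

y_n = 2.9 m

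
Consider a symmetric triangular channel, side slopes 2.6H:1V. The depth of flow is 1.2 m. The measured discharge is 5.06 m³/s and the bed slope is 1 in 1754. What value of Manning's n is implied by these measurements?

n = 0.012

For a triangular section with side slope z = 2.6: A = zy² = 2.6×1.2² = 3.744 m²; P = 2y√(1+z²) = 2×1.2×2.786 = 6.686 m.
Hydraulic radius R = A/P = 3.744/6.686 = 0.56 m.
Rearranging Manning's equation: n = (1/Q) A R^(2/3) S^(1/2) = (1/5.06) × 3.744 × 0.56^(2/3) × √0.0005701 = 0.012.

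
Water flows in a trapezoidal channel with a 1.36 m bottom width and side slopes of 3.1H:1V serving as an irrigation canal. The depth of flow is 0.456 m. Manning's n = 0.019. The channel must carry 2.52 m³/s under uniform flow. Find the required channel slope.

With bottom width b = 1.36 m and side slope z = 3.1: A = (b + zy)y = (1.36 + 3.1×0.456)×0.456 = 1.265 m²; P = b + 2y√(1+z²) = 1.36 + 2×0.456×3.257 = 4.331 m.
Hydraulic radius R = A/P = 1.265/4.331 = 0.292 m.
From Manning's equation, S = [nQ / (1 A R^(2/3))]² = [0.019 × 2.52 / (1 × 1.265 × 0.292^(2/3))]² = 0.0074.

S = 0.0074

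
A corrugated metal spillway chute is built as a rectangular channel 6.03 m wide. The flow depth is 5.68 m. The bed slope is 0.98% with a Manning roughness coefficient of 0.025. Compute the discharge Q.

Flow area A = b·y = 6.03 × 5.68 = 34.25 m². Wetted perimeter P = b + 2y = 6.03 + 2×5.68 = 17.39 m.
Hydraulic radius R = A/P = 34.25/17.39 = 1.97 m.
Manning's equation: Q = (1/n) A R^(2/3) S^(1/2) = (1/0.025) × 34.25 × 1.97^(2/3) × 0.0098^(1/2) = 213 m³/s.

Q = 213 m³/s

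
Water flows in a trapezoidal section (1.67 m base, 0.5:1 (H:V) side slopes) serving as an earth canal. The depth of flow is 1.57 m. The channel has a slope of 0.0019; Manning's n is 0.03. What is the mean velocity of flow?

With bottom width b = 1.67 m and side slope z = 0.5: A = (b + zy)y = (1.67 + 0.5×1.57)×1.57 = 3.854 m²; P = b + 2y√(1+z²) = 1.67 + 2×1.57×1.118 = 5.181 m.
Hydraulic radius R = A/P = 3.854/5.181 = 0.744 m.
From Manning's equation, V = (1/n) R^(2/3) S^(1/2) = (1/0.03) × 0.744^(2/3) × 0.0019^(1/2) = 1.19 m/s.

V = 1.19 m/s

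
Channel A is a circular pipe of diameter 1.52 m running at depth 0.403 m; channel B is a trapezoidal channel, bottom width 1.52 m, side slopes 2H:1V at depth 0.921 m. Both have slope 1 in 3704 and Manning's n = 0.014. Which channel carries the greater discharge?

channel B

Channel A: For a circular section of diameter D = 1.52 m at depth y = 0.403 m, the central angle is θ = 2 arccos(1 − 2y/D) = 2.164 rad. Then A = (D²/8)(θ − sin θ) = 0.3853 m² and P = Dθ/2 = 1.644 m. Hydraulic radius R = A/P = 0.3853/1.644 = 0.2343 m. Q_A = (1/0.014)·0.3853·0.2343^(2/3)·√0.00027 = 0.1719 m³/s.
Channel B: With bottom width b = 1.52 m and side slope z = 2: A = (b + zy)y = (1.52 + 2×0.921)×0.921 = 3.096 m²; P = b + 2y√(1+z²) = 1.52 + 2×0.921×2.236 = 5.639 m. Hydraulic radius R = A/P = 3.096/5.639 = 0.5491 m. Q_B = (1/0.014)·3.096·0.5491^(2/3)·√0.00027 = 2.437 m³/s.
Q_A = 0.1719 m³/s vs Q_B = 2.437 m³/s, so channel B carries more.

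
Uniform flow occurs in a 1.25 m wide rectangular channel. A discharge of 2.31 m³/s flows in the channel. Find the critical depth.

For a rectangular channel, critical depth y_c = (q²/g)^(1/3) where q = Q/b = 2.31/1.25 = 1.848 m²/s.
So y_c = (1.848²/9.81)^(1/3) = 0.703 m.

y_c = 0.703 m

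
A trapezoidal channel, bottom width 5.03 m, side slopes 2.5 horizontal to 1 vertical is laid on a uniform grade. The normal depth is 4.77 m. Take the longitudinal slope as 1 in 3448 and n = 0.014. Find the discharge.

Q = 188 m³/s

With bottom width b = 5.03 m and side slope z = 2.5: A = (b + zy)y = (5.03 + 2.5×4.77)×4.77 = 80.88 m²; P = b + 2y√(1+z²) = 5.03 + 2×4.77×2.693 = 30.72 m.
Hydraulic radius R = A/P = 80.88/30.72 = 2.633 m.
Manning's equation: Q = (1/n) A R^(2/3) S^(1/2) = (1/0.014) × 80.88 × 2.633^(2/3) × 0.00029^(1/2) = 188 m³/s.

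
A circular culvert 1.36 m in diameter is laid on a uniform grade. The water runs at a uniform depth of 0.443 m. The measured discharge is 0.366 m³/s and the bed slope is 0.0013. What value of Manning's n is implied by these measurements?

n = 0.016

For a circular section of diameter D = 1.36 m at depth y = 0.443 m, the central angle is θ = 2 arccos(1 − 2y/D) = 2.43 rad. Then A = (D²/8)(θ − sin θ) = 0.4107 m² and P = Dθ/2 = 1.652 m.
Hydraulic radius R = A/P = 0.4107/1.652 = 0.2486 m.
Rearranging Manning's equation: n = (1/Q) A R^(2/3) S^(1/2) = (1/0.366) × 0.4107 × 0.2486^(2/3) × √0.0013 = 0.016.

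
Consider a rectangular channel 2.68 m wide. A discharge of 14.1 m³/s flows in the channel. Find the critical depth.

y_c = 1.41 m

For a rectangular channel, critical depth y_c = (q²/g)^(1/3) where q = Q/b = 14.1/2.68 = 5.261 m²/s.
So y_c = (5.261²/9.81)^(1/3) = 1.41 m.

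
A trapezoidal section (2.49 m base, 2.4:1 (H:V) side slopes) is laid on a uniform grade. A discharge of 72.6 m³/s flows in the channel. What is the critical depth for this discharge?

y_c = 2.38 m

At critical depth, Q² T / (g A³) = 1, i.e. A³/T = Q²/g = 72.6²/9.81 = 537.3.
At y = 2.65 m: A³/T = 848.1 — too large.
At y = 2.38 m: A³/T = 534.6 — matches.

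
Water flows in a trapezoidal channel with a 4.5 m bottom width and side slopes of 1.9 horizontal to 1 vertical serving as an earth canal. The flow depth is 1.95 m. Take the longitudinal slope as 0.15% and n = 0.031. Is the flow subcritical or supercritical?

subcritical

With bottom width b = 4.5 m and side slope z = 1.9: A = (b + zy)y = (4.5 + 1.9×1.95)×1.95 = 16 m²; P = b + 2y√(1+z²) = 4.5 + 2×1.95×2.147 = 12.87 m.
Hydraulic radius R = A/P = 16/12.87 = 1.243 m.
V = (1/n) R^(2/3) √S = (1/0.031) × 1.243^(2/3) × √0.0015 = 1.444 m/s. Hydraulic depth D_h = A/T = 16/11.91 = 1.343 m.
Froude number Fr = V/√(g·D_h) = 1.444/√(9.81×1.343) = 0.398, which is less than 1, so the flow is subcritical.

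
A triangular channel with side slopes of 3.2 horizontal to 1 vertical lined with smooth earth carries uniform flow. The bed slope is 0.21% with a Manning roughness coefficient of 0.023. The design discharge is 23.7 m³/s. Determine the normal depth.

y_n = 1.97 m

Manning's equation rearranged: A R^(2/3) = nQ / (1·√S) = 0.023 × 23.7 / (√0.0021) = 11.9.
At y = 2.42 m: A R^(2/3) = 20.63 — high.
At y = 1.97 m: A R^(2/3) = 11.92 — matches.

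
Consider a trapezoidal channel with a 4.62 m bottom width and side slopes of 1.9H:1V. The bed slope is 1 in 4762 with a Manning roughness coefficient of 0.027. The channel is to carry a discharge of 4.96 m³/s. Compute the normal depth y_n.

Manning's equation rearranged: A R^(2/3) = nQ / (1·√S) = 0.027 × 4.96 / (√0.00021) = 9.241.
At y = 0.976 m: A R^(2/3) = 5.063 — short.
At y = 1.57 m: A R^(2/3) = 12.34 — over.
At y = 1.35 m: A R^(2/3) = 9.249 — ≈ 9.241.

y_n = 1.35 m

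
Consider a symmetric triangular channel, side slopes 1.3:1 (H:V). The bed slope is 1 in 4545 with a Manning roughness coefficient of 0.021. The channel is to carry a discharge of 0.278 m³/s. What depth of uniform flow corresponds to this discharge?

y_n = 0.805 m

Manning's equation rearranged: A R^(2/3) = nQ / (1·√S) = 0.021 × 0.278 / (√0.00022) = 0.3936.
Try y = 0.695 m: A R^(2/3) = 0.2658 — low.
Try y = 0.805 m: A R^(2/3) = 0.3933 — close enough.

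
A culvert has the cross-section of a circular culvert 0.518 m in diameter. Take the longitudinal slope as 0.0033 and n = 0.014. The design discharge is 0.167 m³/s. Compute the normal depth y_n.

Manning's equation rearranged: A R^(2/3) = nQ / (1·√S) = 0.014 × 0.167 / (√0.0033) = 0.0407.
At y = 0.403 m: A R^(2/3) = 0.05124 — high.
At y = 0.302 m: A R^(2/3) = 0.03467 — low.
At y = 0.336 m: A R^(2/3) = 0.04068 — close enough.

y_n = 0.336 m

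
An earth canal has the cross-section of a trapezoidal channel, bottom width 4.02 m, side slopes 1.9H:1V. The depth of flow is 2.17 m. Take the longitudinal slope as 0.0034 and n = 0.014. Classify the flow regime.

With bottom width b = 4.02 m and side slope z = 1.9: A = (b + zy)y = (4.02 + 1.9×2.17)×2.17 = 17.67 m²; P = b + 2y√(1+z²) = 4.02 + 2×2.17×2.147 = 13.34 m.
Hydraulic radius R = A/P = 17.67/13.34 = 1.325 m.
V = (1/n) R^(2/3) √S = (1/0.014) × 1.325^(2/3) × √0.0034 = 5.024 m/s. Hydraulic depth D_h = A/T = 17.67/12.27 = 1.441 m.
Froude number Fr = V/√(g·D_h) = 5.024/√(9.81×1.441) = 1.34, which is greater than 1, so the flow is supercritical.

supercritical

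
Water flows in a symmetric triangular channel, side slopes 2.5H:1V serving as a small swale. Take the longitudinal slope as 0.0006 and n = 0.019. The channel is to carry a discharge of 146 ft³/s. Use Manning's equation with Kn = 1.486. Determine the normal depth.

Manning's equation rearranged: A R^(2/3) = nQ / (1.486·√S) = 0.019 × 146 / (1.486 × √0.0006) = 76.21.
At y = 5.52 ft: A R^(2/3) = 142.6 — over.
At y = 3.87 ft: A R^(2/3) = 55.33 — short.
At y = 4.36 ft: A R^(2/3) = 76.04 — matches.

y_n = 4.36 ft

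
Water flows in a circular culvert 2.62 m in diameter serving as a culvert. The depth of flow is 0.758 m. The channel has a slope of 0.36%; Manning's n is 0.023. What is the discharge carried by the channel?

Q = 1.94 m³/s

For a circular section of diameter D = 2.62 m at depth y = 0.758 m, the central angle is θ = 2 arccos(1 − 2y/D) = 2.272 rad. Then A = (D²/8)(θ − sin θ) = 1.293 m² and P = Dθ/2 = 2.976 m.
Hydraulic radius R = A/P = 1.293/2.976 = 0.4346 m.
Manning's equation: Q = (1/n) A R^(2/3) S^(1/2) = (1/0.023) × 1.293 × 0.4346^(2/3) × 0.0036^(1/2) = 1.94 m³/s.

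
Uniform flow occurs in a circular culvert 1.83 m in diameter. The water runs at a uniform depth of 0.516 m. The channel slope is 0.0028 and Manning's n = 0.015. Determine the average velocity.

For a circular section of diameter D = 1.83 m at depth y = 0.516 m, the central angle is θ = 2 arccos(1 − 2y/D) = 2.239 rad. Then A = (D²/8)(θ − sin θ) = 0.6088 m² and P = Dθ/2 = 2.049 m.
Hydraulic radius R = A/P = 0.6088/2.049 = 0.2971 m.
From Manning's equation, V = (1/n) R^(2/3) S^(1/2) = (1/0.015) × 0.2971^(2/3) × 0.0028^(1/2) = 1.57 m/s.

V = 1.57 m/s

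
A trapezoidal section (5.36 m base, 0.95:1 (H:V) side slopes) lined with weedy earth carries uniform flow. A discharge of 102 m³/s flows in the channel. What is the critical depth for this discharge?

y_c = 2.8 m

At critical depth, Q² T / (g A³) = 1, i.e. A³/T = Q²/g = 102²/9.81 = 1061.
Try y = 3.54 m: A³/T = 2436 — over.
Try y = 2.3 m: A³/T = 537.1 — short.
Try y = 2.8 m: A³/T = 1060 — ≈ 1061.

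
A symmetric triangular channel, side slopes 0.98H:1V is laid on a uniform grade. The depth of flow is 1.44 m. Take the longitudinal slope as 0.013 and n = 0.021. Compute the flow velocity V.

For a triangular section with side slope z = 0.98: A = zy² = 0.98×1.44² = 2.032 m²; P = 2y√(1+z²) = 2×1.44×1.4 = 4.032 m.
Hydraulic radius R = A/P = 2.032/4.032 = 0.5039 m.
From Manning's equation, V = (1/n) R^(2/3) S^(1/2) = (1/0.021) × 0.5039^(2/3) × 0.013^(1/2) = 3.44 m/s.

V = 3.44 m/s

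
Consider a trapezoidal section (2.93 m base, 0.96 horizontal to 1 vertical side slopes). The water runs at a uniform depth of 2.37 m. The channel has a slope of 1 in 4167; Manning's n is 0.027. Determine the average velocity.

With bottom width b = 2.93 m and side slope z = 0.96: A = (b + zy)y = (2.93 + 0.96×2.37)×2.37 = 12.34 m²; P = b + 2y√(1+z²) = 2.93 + 2×2.37×1.386 = 9.501 m.
Hydraulic radius R = A/P = 12.34/9.501 = 1.298 m.
From Manning's equation, V = (1/n) R^(2/3) S^(1/2) = (1/0.027) × 1.298^(2/3) × 0.00024^(1/2) = 0.683 m/s.

V = 0.683 m/s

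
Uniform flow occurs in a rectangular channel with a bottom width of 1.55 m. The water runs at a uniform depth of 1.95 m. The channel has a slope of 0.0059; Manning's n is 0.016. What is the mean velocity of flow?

V = 3.24 m/s

Flow area A = b·y = 1.55 × 1.95 = 3.022 m². Wetted perimeter P = b + 2y = 1.55 + 2×1.95 = 5.45 m.
Hydraulic radius R = A/P = 3.022/5.45 = 0.5546 m.
From Manning's equation, V = (1/n) R^(2/3) S^(1/2) = (1/0.016) × 0.5546^(2/3) × 0.0059^(1/2) = 3.24 m/s.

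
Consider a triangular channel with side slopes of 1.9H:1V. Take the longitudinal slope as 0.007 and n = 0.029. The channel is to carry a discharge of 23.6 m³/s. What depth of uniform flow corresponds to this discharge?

Manning's equation rearranged: A R^(2/3) = nQ / (1·√S) = 0.029 × 23.6 / (√0.007) = 8.18.
At y = 1.72 m: A R^(2/3) = 4.685 — short.
At y = 2.64 m: A R^(2/3) = 14.69 — over.
At y = 2.12 m: A R^(2/3) = 8.183 — ≈ 8.18.

y_n = 2.12 m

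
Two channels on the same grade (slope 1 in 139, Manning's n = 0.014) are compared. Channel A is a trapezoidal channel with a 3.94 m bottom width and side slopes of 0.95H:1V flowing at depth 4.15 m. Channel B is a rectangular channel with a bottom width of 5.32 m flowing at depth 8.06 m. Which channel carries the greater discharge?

Channel A: With bottom width b = 3.94 m and side slope z = 0.95: A = (b + zy)y = (3.94 + 0.95×4.15)×4.15 = 32.71 m²; P = b + 2y√(1+z²) = 3.94 + 2×4.15×1.379 = 15.39 m. Hydraulic radius R = A/P = 32.71/15.39 = 2.126 m. Q_A = (1/0.014)·32.71·2.126^(2/3)·√0.007194 = 327.7 m³/s.
Channel B: Flow area A = b·y = 5.32 × 8.06 = 42.88 m². Wetted perimeter P = b + 2y = 5.32 + 2×8.06 = 21.44 m. Hydraulic radius R = A/P = 42.88/21.44 = 2 m. Q_B = (1/0.014)·42.88·2^(2/3)·√0.007194 = 412.4 m³/s.
Q_A = 327.7 m³/s vs Q_B = 412.4 m³/s, so channel B carries more.

channel B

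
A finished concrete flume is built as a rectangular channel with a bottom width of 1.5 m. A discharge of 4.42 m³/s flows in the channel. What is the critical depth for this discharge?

y_c = 0.96 m

For a rectangular channel, critical depth y_c = (q²/g)^(1/3) where q = Q/b = 4.42/1.5 = 2.947 m²/s.
So y_c = (2.947²/9.81)^(1/3) = 0.96 m.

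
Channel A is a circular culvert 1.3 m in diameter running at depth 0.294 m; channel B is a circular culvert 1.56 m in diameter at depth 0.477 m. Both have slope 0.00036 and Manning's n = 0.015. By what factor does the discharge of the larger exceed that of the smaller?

2.95

Channel A: For a circular section of diameter D = 1.3 m at depth y = 0.294 m, the central angle is θ = 2 arccos(1 − 2y/D) = 1.982 rad. Then A = (D²/8)(θ − sin θ) = 0.2252 m² and P = Dθ/2 = 1.289 m. Hydraulic radius R = A/P = 0.2252/1.289 = 0.1747 m. Q_A = (1/0.015)·0.2252·0.1747^(2/3)·√0.00036 = 0.08903 m³/s.
Channel B: For a circular section of diameter D = 1.56 m at depth y = 0.477 m, the central angle is θ = 2 arccos(1 − 2y/D) = 2.344 rad. Then A = (D²/8)(θ − sin θ) = 0.4952 m² and P = Dθ/2 = 1.828 m. Hydraulic radius R = A/P = 0.4952/1.828 = 0.2709 m. Q_B = (1/0.015)·0.4952·0.2709^(2/3)·√0.00036 = 0.2622 m³/s.
The larger discharge is 0.2622 m³/s and the smaller is 0.08903 m³/s; the ratio is 2.95.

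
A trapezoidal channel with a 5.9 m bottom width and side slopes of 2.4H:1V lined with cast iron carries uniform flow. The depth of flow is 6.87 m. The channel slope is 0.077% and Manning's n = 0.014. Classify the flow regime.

With bottom width b = 5.9 m and side slope z = 2.4: A = (b + zy)y = (5.9 + 2.4×6.87)×6.87 = 153.8 m²; P = b + 2y√(1+z²) = 5.9 + 2×6.87×2.6 = 41.62 m.
Hydraulic radius R = A/P = 153.8/41.62 = 3.695 m.
V = (1/n) R^(2/3) √S = (1/0.014) × 3.695^(2/3) × √0.00077 = 4.737 m/s. Hydraulic depth D_h = A/T = 153.8/38.88 = 3.956 m.
Froude number Fr = V/√(g·D_h) = 4.737/√(9.81×3.956) = 0.76, which is less than 1, so the flow is subcritical.

subcritical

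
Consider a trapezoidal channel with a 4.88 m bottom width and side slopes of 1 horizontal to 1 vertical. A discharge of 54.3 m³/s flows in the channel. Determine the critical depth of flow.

At critical depth, Q² T / (g A³) = 1, i.e. A³/T = Q²/g = 54.3²/9.81 = 300.6.
Trying y = 2.23 m: A³/T = 426.8 — over.
Trying y = 1.74 m: A³/T = 182.8 — short.
Trying y = 2.01 m: A³/T = 298.4 — close enough.

y_c = 2.01 m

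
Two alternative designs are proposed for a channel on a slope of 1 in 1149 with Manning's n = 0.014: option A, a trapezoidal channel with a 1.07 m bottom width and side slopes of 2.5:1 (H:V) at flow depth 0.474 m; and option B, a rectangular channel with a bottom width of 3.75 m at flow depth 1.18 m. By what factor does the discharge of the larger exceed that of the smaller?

Channel A: With bottom width b = 1.07 m and side slope z = 2.5: A = (b + zy)y = (1.07 + 2.5×0.474)×0.474 = 1.069 m²; P = b + 2y√(1+z²) = 1.07 + 2×0.474×2.693 = 3.623 m. Hydraulic radius R = A/P = 1.069/3.623 = 0.2951 m. Q_A = (1/0.014)·1.069·0.2951^(2/3)·√0.0008703 = 0.9983 m³/s.
Channel B: Flow area A = b·y = 3.75 × 1.18 = 4.425 m². Wetted perimeter P = b + 2y = 3.75 + 2×1.18 = 6.11 m. Hydraulic radius R = A/P = 4.425/6.11 = 0.7242 m. Q_B = (1/0.014)·4.425·0.7242^(2/3)·√0.0008703 = 7.52 m³/s.
The larger discharge is 7.52 m³/s and the smaller is 0.9983 m³/s; the ratio is 7.53.

7.53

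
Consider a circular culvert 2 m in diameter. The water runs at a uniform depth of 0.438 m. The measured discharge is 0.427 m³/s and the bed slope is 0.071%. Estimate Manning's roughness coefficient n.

For a circular section of diameter D = 2 m at depth y = 0.438 m, the central angle is θ = 2 arccos(1 − 2y/D) = 1.948 rad. Then A = (D²/8)(θ − sin θ) = 0.5091 m² and P = Dθ/2 = 1.948 m.
Hydraulic radius R = A/P = 0.5091/1.948 = 0.2614 m.
Rearranging Manning's equation: n = (1/Q) A R^(2/3) S^(1/2) = (1/0.427) × 0.5091 × 0.2614^(2/3) × √0.00071 = 0.013.

n = 0.013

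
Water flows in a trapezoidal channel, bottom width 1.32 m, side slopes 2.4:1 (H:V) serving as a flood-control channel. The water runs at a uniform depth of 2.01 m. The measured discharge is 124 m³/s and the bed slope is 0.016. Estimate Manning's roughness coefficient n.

With bottom width b = 1.32 m and side slope z = 2.4: A = (b + zy)y = (1.32 + 2.4×2.01)×2.01 = 12.35 m²; P = b + 2y√(1+z²) = 1.32 + 2×2.01×2.6 = 11.77 m.
Hydraulic radius R = A/P = 12.35/11.77 = 1.049 m.
Rearranging Manning's equation: n = (1/Q) A R^(2/3) S^(1/2) = (1/124) × 12.35 × 1.049^(2/3) × √0.016 = 0.013.

n = 0.013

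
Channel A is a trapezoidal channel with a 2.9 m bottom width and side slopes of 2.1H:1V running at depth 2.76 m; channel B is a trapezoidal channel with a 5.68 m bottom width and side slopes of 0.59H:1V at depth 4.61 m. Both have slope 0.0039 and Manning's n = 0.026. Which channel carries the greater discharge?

channel B

Channel A: With bottom width b = 2.9 m and side slope z = 2.1: A = (b + zy)y = (2.9 + 2.1×2.76)×2.76 = 24 m²; P = b + 2y√(1+z²) = 2.9 + 2×2.76×2.326 = 15.74 m. Hydraulic radius R = A/P = 24/15.74 = 1.525 m. Q_A = (1/0.026)·24·1.525^(2/3)·√0.0039 = 76.38 m³/s.
Channel B: With bottom width b = 5.68 m and side slope z = 0.59: A = (b + zy)y = (5.68 + 0.59×4.61)×4.61 = 38.72 m²; P = b + 2y√(1+z²) = 5.68 + 2×4.61×1.161 = 16.39 m. Hydraulic radius R = A/P = 38.72/16.39 = 2.363 m. Q_B = (1/0.026)·38.72·2.363^(2/3)·√0.0039 = 165 m³/s.
Q_A = 76.38 m³/s vs Q_B = 165 m³/s, so channel B carries more.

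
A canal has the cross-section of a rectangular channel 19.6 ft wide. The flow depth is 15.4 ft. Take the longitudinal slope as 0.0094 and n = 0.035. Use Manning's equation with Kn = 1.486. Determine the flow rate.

Flow area A = b·y = 19.6 × 15.4 = 301.8 ft². Wetted perimeter P = b + 2y = 19.6 + 2×15.4 = 50.4 ft.
Hydraulic radius R = A/P = 301.8/50.4 = 5.989 ft.
Manning's equation: Q = (1.486/n) A R^(2/3) S^(1/2) = (1.486/0.035) × 301.8 × 5.989^(2/3) × 0.0094^(1/2) = 4100 ft³/s.

Q = 4100 ft³/s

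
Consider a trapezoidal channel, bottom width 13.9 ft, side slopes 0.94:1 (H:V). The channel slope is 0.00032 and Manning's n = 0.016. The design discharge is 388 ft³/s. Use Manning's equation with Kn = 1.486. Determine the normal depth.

y_n = 5.33 ft

Manning's equation rearranged: A R^(2/3) = nQ / (1.486·√S) = 0.016 × 388 / (1.486 × √0.00032) = 233.5.
Try y = 6.68 ft: A R^(2/3) = 349.9 — too large.
Try y = 3.92 ft: A R^(2/3) = 136.8 — too small.
Try y = 5.33 ft: A R^(2/3) = 233.8 — matches.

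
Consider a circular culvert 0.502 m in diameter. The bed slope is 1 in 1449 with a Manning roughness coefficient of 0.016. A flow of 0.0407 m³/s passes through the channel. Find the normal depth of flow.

y_n = 0.251 m

Manning's equation rearranged: A R^(2/3) = nQ / (1·√S) = 0.016 × 0.0407 / (√0.0006901) = 0.02479.
At y = 0.195 m: A R^(2/3) = 0.01584 — too small.
At y = 0.292 m: A R^(2/3) = 0.03177 — too large.
At y = 0.251 m: A R^(2/3) = 0.02481 — matches.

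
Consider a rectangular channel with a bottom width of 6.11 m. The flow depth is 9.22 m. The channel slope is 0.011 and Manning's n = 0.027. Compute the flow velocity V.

V = 6.76 m/s

Flow area A = b·y = 6.11 × 9.22 = 56.33 m². Wetted perimeter P = b + 2y = 6.11 + 2×9.22 = 24.55 m.
Hydraulic radius R = A/P = 56.33/24.55 = 2.295 m.
From Manning's equation, V = (1/n) R^(2/3) S^(1/2) = (1/0.027) × 2.295^(2/3) × 0.011^(1/2) = 6.76 m/s.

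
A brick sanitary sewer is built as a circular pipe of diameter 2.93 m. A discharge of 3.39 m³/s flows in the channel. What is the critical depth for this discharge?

At critical depth, Q² T / (g A³) = 1, i.e. A³/T = Q²/g = 3.39²/9.81 = 1.171.
Trying y = 0.549 m: A³/T = 0.2923 — too small.
Trying y = 0.783 m: A³/T = 1.17 — ≈ 1.171.

y_c = 0.783 m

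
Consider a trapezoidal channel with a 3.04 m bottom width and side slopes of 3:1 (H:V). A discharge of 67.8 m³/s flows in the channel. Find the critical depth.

y_c = 2.09 m

At critical depth, Q² T / (g A³) = 1, i.e. A³/T = Q²/g = 67.8²/9.81 = 468.6.
Trying y = 1.62 m: A³/T = 164.3 — too small.
Trying y = 2.09 m: A³/T = 472.8 — close enough.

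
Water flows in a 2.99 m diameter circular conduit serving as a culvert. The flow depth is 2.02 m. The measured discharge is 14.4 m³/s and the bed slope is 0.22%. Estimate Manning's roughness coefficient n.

n = 0.015

For a circular section of diameter D = 2.99 m at depth y = 2.02 m, the central angle is θ = 2 arccos(1 − 2y/D) = 3.859 rad. Then A = (D²/8)(θ − sin θ) = 5.048 m² and P = Dθ/2 = 5.77 m.
Hydraulic radius R = A/P = 5.048/5.77 = 0.8749 m.
Rearranging Manning's equation: n = (1/Q) A R^(2/3) S^(1/2) = (1/14.4) × 5.048 × 0.8749^(2/3) × √0.0022 = 0.015.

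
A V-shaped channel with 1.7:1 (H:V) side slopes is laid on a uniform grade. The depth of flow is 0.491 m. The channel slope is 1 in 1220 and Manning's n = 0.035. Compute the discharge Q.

Q = 0.119 m³/s

For a triangular section with side slope z = 1.7: A = zy² = 1.7×0.491² = 0.4098 m²; P = 2y√(1+z²) = 2×0.491×1.972 = 1.937 m.
Hydraulic radius R = A/P = 0.4098/1.937 = 0.2116 m.
Manning's equation: Q = (1/n) A R^(2/3) S^(1/2) = (1/0.035) × 0.4098 × 0.2116^(2/3) × 0.0008197^(1/2) = 0.119 m³/s.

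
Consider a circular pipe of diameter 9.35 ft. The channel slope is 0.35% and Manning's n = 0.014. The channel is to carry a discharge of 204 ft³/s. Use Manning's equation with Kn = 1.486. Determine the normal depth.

y_n = 3.31 ft

Manning's equation rearranged: A R^(2/3) = nQ / (1.486·√S) = 0.014 × 204 / (1.486 × √0.0035) = 32.49.
Try y = 2.41 ft: A R^(2/3) = 17.6 — short.
Try y = 3.58 ft: A R^(2/3) = 37.6 — over.
Try y = 3.31 ft: A R^(2/3) = 32.49 — ≈ 32.49.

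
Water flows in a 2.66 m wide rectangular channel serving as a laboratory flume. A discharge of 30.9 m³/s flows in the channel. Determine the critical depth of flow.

For a rectangular channel, critical depth y_c = (q²/g)^(1/3) where q = Q/b = 30.9/2.66 = 11.62 m²/s.
So y_c = (11.62²/9.81)^(1/3) = 2.4 m.

y_c = 2.4 m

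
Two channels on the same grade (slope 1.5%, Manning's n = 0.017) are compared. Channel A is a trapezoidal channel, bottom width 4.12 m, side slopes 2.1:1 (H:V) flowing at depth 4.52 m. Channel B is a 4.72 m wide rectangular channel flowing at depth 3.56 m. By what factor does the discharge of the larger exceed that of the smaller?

Channel A: With bottom width b = 4.12 m and side slope z = 2.1: A = (b + zy)y = (4.12 + 2.1×4.52)×4.52 = 61.53 m²; P = b + 2y√(1+z²) = 4.12 + 2×4.52×2.326 = 25.15 m. Hydraulic radius R = A/P = 61.53/25.15 = 2.447 m. Q_A = (1/0.017)·61.53·2.447^(2/3)·√0.015 = 804.8 m³/s.
Channel B: Flow area A = b·y = 4.72 × 3.56 = 16.8 m². Wetted perimeter P = b + 2y = 4.72 + 2×3.56 = 11.84 m. Hydraulic radius R = A/P = 16.8/11.84 = 1.419 m. Q_B = (1/0.017)·16.8·1.419^(2/3)·√0.015 = 152.9 m³/s.
The larger discharge is 804.8 m³/s and the smaller is 152.9 m³/s; the ratio is 5.26.

5.26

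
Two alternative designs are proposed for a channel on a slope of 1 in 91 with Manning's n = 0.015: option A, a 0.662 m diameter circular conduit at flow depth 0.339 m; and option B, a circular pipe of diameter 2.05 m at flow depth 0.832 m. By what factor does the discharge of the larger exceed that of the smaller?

13.5

Channel A: For a circular section of diameter D = 0.662 m at depth y = 0.339 m, the central angle is θ = 2 arccos(1 − 2y/D) = 3.19 rad. Then A = (D²/8)(θ − sin θ) = 0.1774 m² and P = Dθ/2 = 1.056 m. Hydraulic radius R = A/P = 0.1774/1.056 = 0.168 m. Q_A = (1/0.015)·0.1774·0.168^(2/3)·√0.01099 = 0.3775 m³/s.
Channel B: For a circular section of diameter D = 2.05 m at depth y = 0.832 m, the central angle is θ = 2 arccos(1 − 2y/D) = 2.763 rad. Then A = (D²/8)(θ − sin θ) = 1.257 m² and P = Dθ/2 = 2.832 m. Hydraulic radius R = A/P = 1.257/2.832 = 0.4439 m. Q_B = (1/0.015)·1.257·0.4439^(2/3)·√0.01099 = 5.112 m³/s.
The larger discharge is 5.112 m³/s and the smaller is 0.3775 m³/s; the ratio is 13.5.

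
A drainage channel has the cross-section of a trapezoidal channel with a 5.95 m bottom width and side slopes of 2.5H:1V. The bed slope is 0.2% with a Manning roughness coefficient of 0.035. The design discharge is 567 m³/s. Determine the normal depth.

y_n = 7.34 m

Manning's equation rearranged: A R^(2/3) = nQ / (1·√S) = 0.035 × 567 / (√0.002) = 443.7.
Try y = 8.35 m: A R^(2/3) = 601.4 — too large.
Try y = 5.53 m: A R^(2/3) = 230.5 — too small.
Try y = 7.34 m: A R^(2/3) = 443.6 — matches.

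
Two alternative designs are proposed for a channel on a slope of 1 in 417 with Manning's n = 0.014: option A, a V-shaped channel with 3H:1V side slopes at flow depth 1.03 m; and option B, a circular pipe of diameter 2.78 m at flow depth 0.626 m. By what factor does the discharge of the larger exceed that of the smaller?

Channel A: For a triangular section with side slope z = 3: A = zy² = 3×1.03² = 3.183 m²; P = 2y√(1+z²) = 2×1.03×3.162 = 6.514 m. Hydraulic radius R = A/P = 3.183/6.514 = 0.4886 m. Q_A = (1/0.014)·3.183·0.4886^(2/3)·√0.002398 = 6.906 m³/s.
Channel B: For a circular section of diameter D = 2.78 m at depth y = 0.626 m, the central angle is θ = 2 arccos(1 − 2y/D) = 1.978 rad. Then A = (D²/8)(θ − sin θ) = 1.023 m² and P = Dθ/2 = 2.749 m. Hydraulic radius R = A/P = 1.023/2.749 = 0.3723 m. Q_B = (1/0.014)·1.023·0.3723^(2/3)·√0.002398 = 1.853 m³/s.
The larger discharge is 6.906 m³/s and the smaller is 1.853 m³/s; the ratio is 3.73.

3.73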